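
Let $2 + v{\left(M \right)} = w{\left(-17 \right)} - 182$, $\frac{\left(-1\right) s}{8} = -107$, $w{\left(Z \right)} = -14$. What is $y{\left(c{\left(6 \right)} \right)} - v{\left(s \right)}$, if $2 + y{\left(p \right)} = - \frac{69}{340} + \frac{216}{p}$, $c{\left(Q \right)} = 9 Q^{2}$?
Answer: $\frac{200393}{1020} \approx 196.46$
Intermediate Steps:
$y{\left(p \right)} = - \frac{749}{340} + \frac{216}{p}$ ($y{\left(p \right)} = -2 + \left(- \frac{69}{340} + \frac{216}{p}\right) = -2 + \left(\left(-69\right) \frac{1}{340} + \frac{216}{p}\right) = -2 - \left(\frac{69}{340} - \frac{216}{p}\right) = - \frac{749}{340} + \frac{216}{p}$)
$s = 856$ ($s = \left(-8\right) \left(-107\right) = 856$)
$v{\left(M \right)} = -198$ ($v{\left(M \right)} = -2 - 196 = -198$)
$y{\left(c{\left(6 \right)} \right)} - v{\left(s \right)} = \left(- \frac{749}{340} + \frac{216}{9 \cdot 6^{2}}\right) - -198 = \left(- \frac{749}{340} + \frac{216}{9 \cdot 36}\right) + 198 = \left(- \frac{749}{340} + \frac{216}{324}\right) + 198 = \left(- \frac{749}{340} + 216 \cdot \frac{1}{324}\right) + 198 = \left(- \frac{749}{340} + \frac{2}{3}\right) + 198 = - \frac{1567}{1020} + 198 = \frac{200393}{1020}$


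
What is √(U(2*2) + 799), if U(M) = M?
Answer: √803 ≈ 28.337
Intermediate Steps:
√(U(2*2) + 799) = √(2*2 + 799) = √(4 + 799) = √803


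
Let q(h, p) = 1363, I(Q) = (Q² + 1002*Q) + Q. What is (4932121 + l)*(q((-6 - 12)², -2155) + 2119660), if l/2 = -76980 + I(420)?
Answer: 12669890591063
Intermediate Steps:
I(Q) = Q² + 1003*Q
l = 1041360 (l = 2*(-76980 + 420*(1003 + 420)) = 2*(-76980 + 420*1423) = 2*(-76980 + 597660) = 2*520680 = 1041360)
(4932121 + l)*(q((-6 - 12)², -2155) + 2119660) = (4932121 + 1041360)*(1363 + 2119660) = 5973481*2121023 = 12669890591063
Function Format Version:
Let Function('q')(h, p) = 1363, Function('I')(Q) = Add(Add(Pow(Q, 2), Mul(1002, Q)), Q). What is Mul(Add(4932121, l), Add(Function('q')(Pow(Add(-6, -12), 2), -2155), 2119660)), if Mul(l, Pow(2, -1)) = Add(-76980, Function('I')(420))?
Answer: 12669890591063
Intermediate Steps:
Function('I')(Q) = Add(Pow(Q, 2), Mul(1003, Q))
l = 1041360 (l = Mul(2, Add(-76980, Mul(420, Add(1003, 420)))) = Mul(2, Add(-76980, Mul(420, 1423))) = Mul(2, Add(-76980, 597660)) = Mul(2, 520680) = 1041360)
Mul(Add(4932121, l), Add(Function('q')(Pow(Add(-6, -12), 2), -2155), 2119660)) = Mul(Add(4932121, 1041360), Add(1363, 2119660)) = Mul(5973481, 2121023) = 12669890591063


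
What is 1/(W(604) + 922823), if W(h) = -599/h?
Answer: 604/557384493 ≈ 1.0836e-6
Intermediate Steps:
1/(W(604) + 922823) = 1/(-599/604 + 922823) = 1/(557384493/604) = 604/557384493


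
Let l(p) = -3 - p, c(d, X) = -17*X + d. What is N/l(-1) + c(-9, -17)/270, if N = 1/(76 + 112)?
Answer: 10501/10152 ≈ 1.0344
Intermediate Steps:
c(d, X) = d - 17*X
N = 1/188 ≈ 0.0053191
N/l(-1) + c(-9, -17)/270 = 1/(188*(-3 - 1*(-1))) + (-9 - 17*(-17))/270 = 1/(188*(-3 + 1)) + (-9 + 289)*(1/270) = (1/188)/(-2) + 280*(1/270) = (1/188)*(-1/2) + 28/27 = -1/376 + 28/27 = 10501/10152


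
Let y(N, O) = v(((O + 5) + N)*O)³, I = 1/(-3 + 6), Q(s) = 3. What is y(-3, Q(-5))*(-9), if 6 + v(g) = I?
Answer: 4913/3 ≈ 1637.7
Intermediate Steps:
I = ⅓ (I = 1/3 = ⅓ ≈ 0.33333)
v(g) = -17/3 (v(g) = -6 + ⅓ = -17/3)
y(N, O) = -4913/27 (y(N, O) = (-17/3)³ = -4913/27)
y(-3, Q(-5))*(-9) = -4913/27*(-9) = 4913/3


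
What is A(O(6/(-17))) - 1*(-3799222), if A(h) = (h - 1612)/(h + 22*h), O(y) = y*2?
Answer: 11397964/3 ≈ 3.7993e+6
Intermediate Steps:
O(y) = 2*y
A(h) = (-1612 + h)/(23*h) (A(h) = (-1612 + h)/((23*h)) = (-1612 + h)*(1/(23*h)) = (-1612 + h)/(23*h))
A(O(6/(-17))) - 1*(-3799222) = (-1612 + 2*(6/(-17)))/(23*((2*(6/(-17))))) - 1*(-3799222) = (-1612 + 2*(6*(-1/17)))/(23*((2*(6*(-1/17))))) + 3799222 = (-1612 + 2*(-6/17))/(23*((2*(-6/17)))) + 3799222 = (-1612 - 12/17)/(23*(-12/17)) + 3799222 = (1/23)*(-17/12)*(-27416/17) + 3799222 = 298/3 + 3799222 = 11397964/3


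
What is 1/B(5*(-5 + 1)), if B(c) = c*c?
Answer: 1/400 ≈ 0.0025000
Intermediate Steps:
B(c) = c²
1/B(5*(-5 + 1)) = 1/((5*(-5 + 1))²) = 1/((5*(-4))²) = 1/((-20)²) = 1/400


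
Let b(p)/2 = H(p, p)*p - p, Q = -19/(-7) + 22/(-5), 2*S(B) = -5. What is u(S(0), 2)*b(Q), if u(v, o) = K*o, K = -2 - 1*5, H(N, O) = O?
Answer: -22184/175 ≈ -126.77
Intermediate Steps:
S(B) = -5/2 (S(B) = (½)*(-5) = -5/2)
Q = -59/35 (Q = -19*(-⅐) + 22*(-⅕) = 19/7 - 22/5 = -59/35 ≈ -1.6857)
b(p) = -2*p + 2*p² (b(p) = 2*(p*p - p) = 2*(p² - p) = -2*p + 2*p²)
K = -7 (K = -2 - 5 = -7)
u(v, o) = -7*o
u(S(0), 2)*b(Q) = (-7*2)*(2*(-59/35)*(-1 - 59/35)) = -28*(-59)*(-94)/(35*35) = -14*11092/1225 = -22184/175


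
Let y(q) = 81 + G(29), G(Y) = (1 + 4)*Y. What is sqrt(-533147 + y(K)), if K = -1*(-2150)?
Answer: I*sqrt(532921) ≈ 730.01*I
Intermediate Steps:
K = 2150
G(Y) = 5*Y
y(q) = 226 (y(q) = 81 + 5*29 = 81 + 145 = 226)
sqrt(-533147 + y(K)) = sqrt(-533147 + 226) = sqrt(-532921) = I*sqrt(532921)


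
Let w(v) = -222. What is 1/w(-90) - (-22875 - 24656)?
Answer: 10551881/222 ≈ 47531.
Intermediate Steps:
1/w(-90) - (-22875 - 24656) = 1/(-222) - (-22875 - 24656) = -1/222 - 1*(-47531) = -1/222 + 47531 = 10551881/222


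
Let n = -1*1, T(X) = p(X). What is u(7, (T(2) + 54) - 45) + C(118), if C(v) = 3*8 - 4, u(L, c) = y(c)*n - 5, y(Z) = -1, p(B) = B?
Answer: 16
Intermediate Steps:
T(X) = X
n = -1
u(L, c) = -4 (u(L, c) = -1*(-1) - 5 = 1 - 5 = -4)
C(v) = 20 (C(v) = 24 - 4 = 20)
u(7, (T(2) + 54) - 45) + C(118) = -4 + 20 = 16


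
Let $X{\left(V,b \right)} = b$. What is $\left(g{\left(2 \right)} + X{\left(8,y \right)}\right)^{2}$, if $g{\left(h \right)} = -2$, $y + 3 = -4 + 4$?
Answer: $25$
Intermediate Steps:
$y = -3$ ($y = -3 + \left(-4 + 4\right) = -3 + 0 = -3$)
$\left(g{\left(2 \right)} + X{\left(8,y \right)}\right)^{2} = \left(-2 - 3\right)^{2} = \left(-5\right)^{2} = 25$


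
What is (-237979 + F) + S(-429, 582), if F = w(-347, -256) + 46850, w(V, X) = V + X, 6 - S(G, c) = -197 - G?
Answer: -191958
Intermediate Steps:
S(G, c) = 203 + G (S(G, c) = 6 - (-197 - G) = 6 + (197 + G) = 203 + G)
F = 46247 (F = (-347 - 256) + 46850 = -603 + 46850 = 46247)
(-237979 + F) + S(-429, 582) = (-237979 + 46247) + (203 - 429) = -191732 - 226 = -191958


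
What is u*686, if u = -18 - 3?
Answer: -14406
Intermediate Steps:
u = -21
u*686 = -21*686 = -14406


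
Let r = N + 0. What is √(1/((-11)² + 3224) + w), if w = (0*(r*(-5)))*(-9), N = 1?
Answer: √3345/3345 ≈ 0.017290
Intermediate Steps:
r = 1 (r = 1 + 0 = 1)
w = 0 (w = (0*(1*(-5)))*(-9) = (0*(-5))*(-9) = 0*(-9) = 0)
√(1/((-11)² + 3224) + w) = √(1/((-11)² + 3224) + 0) = √(1/(121 + 3224) + 0) = √(1/3345 + 0) = √(1/3345) = √3345/3345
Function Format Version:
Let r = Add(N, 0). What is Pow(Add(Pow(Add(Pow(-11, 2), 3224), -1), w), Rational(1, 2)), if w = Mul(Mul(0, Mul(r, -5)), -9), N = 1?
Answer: Mul(Rational(1, 3345), Pow(3345, Rational(1, 2))) ≈ 0.017290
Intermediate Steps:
r = 1 (r = Add(1, 0) = 1)
w = 0 (w = Mul(Mul(0, Mul(1, -5)), -9) = Mul(Mul(0, -5), -9) = Mul(0, -9) = 0)
Pow(Add(Pow(Add(Pow(-11, 2), 3224), -1), w), Rational(1, 2)) = Pow(Add(Pow(Add(Pow(-11, 2), 3224), -1), 0), Rational(1, 2)) = Pow(Add(Pow(Add(121, 3224), -1), 0), Rational(1, 2)) = Pow(Add(Pow(3345, -1), 0), Rational(1, 2)) = Pow(Add(Rational(1, 3345), 0), Rational(1, 2)) = Pow(Rational(1, 3345), Rational(1, 2)) = Mul(Rational(1, 3345), Pow(3345, Rational(1, 2)))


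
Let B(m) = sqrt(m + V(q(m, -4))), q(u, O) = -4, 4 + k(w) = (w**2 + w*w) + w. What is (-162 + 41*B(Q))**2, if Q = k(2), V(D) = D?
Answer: 29606 - 13284*sqrt(2) ≈ 10820.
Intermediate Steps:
k(w) = -4 + w + 2*w**2 (k(w) = -4 + ((w**2 + w*w) + w) = -4 + ((w**2 + w**2) + w) = -4 + (2*w**2 + w) = -4 + (w + 2*w**2) = -4 + w + 2*w**2)
Q = 6 (Q = -4 + 2 + 2*2**2 = -4 + 2 + 2*4 = -4 + 2 + 8 = 6)
B(m) = sqrt(-4 + m) (B(m) = sqrt(m - 4) = sqrt(-4 + m))
(-162 + 41*B(Q))**2 = (-162 + 41*sqrt(-4 + 6))**2 = (-162 + 41*sqrt(2))**2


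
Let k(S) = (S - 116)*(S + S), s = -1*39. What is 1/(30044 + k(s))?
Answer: 1/42134 ≈ 2.3734e-5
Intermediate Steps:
s = -39
k(S) = 2*S*(-116 + S) (k(S) = (-116 + S)*(2*S) = 2*S*(-116 + S))
1/(30044 + k(s)) = 1/(30044 + 2*(-39)*(-116 - 39)) = 1/(30044 + 2*(-39)*(-155)) = 1/(30044 + 12090) = 1/42134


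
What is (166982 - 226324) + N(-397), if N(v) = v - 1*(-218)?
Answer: -59521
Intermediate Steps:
N(v) = 218 + v (N(v) = v + 218 = 218 + v)
(166982 - 226324) + N(-397) = (166982 - 226324) + (218 - 397) = -59342 - 179 = -59521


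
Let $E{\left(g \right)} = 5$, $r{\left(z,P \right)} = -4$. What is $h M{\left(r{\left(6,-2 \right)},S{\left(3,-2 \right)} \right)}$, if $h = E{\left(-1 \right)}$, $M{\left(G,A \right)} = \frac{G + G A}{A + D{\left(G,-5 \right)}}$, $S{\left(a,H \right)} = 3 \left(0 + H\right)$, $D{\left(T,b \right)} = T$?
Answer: $-10$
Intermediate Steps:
$S{\left(a,H \right)} = 3 H$
$M{\left(G,A \right)} = \frac{G + A G}{A + G}$ ($M{\left(G,A \right)} = \frac{G + G A}{A + G} = \frac{G + A G}{A + G}$)
$h = 5$
$h M{\left(r{\left(6,-2 \right)},S{\left(3,-2 \right)} \right)} = 5 \left(- \frac{4 \left(1 + 3 \left(-2\right)\right)}{3 \left(-2\right) - 4}\right) = 5 \left(- \frac{4 \left(1 - 6\right)}{-6 - 4}\right) = 5 \left(\left(-4\right) \frac{1}{-10} \left(-5\right)\right) = 5 \left(\left(-4\right) \left(- \frac{1}{10}\right) \left(-5\right)\right) = 5 \left(-2\right) = -10$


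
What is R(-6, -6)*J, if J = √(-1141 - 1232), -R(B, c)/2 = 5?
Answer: -10*I*√2373 ≈ -487.13*I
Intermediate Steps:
R(B, c) = -10 (R(B, c) = -2*5 = -10)
J = I*√2373 (J = √(-2373) = I*√2373 ≈ 48.713*I)
R(-6, -6)*J = -10*I*√2373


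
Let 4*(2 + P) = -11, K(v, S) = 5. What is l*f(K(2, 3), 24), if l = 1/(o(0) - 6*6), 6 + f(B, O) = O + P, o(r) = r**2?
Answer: -53/144 ≈ -0.36806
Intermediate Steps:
P = -19/4 (P = -2 + (1/4)*(-11) = -2 - 11/4 = -19/4 ≈ -4.7500)
f(B, O) = -43/4 + O (f(B, O) = -6 + (O - 19/4) = -6 + (-19/4 + O) = -43/4 + O)
l = -1/36 (l = 1/(0**2 - 6*6) = 1/(0 - 36) = 1/(-36) = -1/36 ≈ -0.027778)
l*f(K(2, 3), 24) = -(-43/4 + 24)/36 = -1/36*53/4 = -53/144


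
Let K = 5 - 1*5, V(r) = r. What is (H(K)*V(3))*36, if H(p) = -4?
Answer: -432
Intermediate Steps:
K = 0 (K = 5 - 5 = 0)
(H(K)*V(3))*36 = -4*3*36 = -12*36 = -432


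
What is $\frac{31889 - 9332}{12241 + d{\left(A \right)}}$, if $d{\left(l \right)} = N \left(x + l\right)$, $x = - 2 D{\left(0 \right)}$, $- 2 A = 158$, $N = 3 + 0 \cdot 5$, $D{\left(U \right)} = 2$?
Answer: $\frac{22557}{11992} \approx 1.881$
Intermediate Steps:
$N = 3$ ($N = 3 + 0 = 3$)
$A = -79$ ($A = \left(- \frac{1}{2}\right) 158 = -79$)
$x = -4$ ($x = \left(-2\right) 2 = -4$)
$d{\left(l \right)} = -12 + 3 l$ ($d{\left(l \right)} = 3 \left(-4 + l\right) = -12 + 3 l$)
$\frac{31889 - 9332}{12241 + d{\left(A \right)}} = \frac{31889 - 9332}{12241 + \left(-12 + 3 \left(-79\right)\right)} = \frac{22557}{12241 - 249} = \frac{22557}{11992}$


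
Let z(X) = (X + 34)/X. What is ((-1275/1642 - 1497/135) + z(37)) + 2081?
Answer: 5662115399/2733930 ≈ 2071.1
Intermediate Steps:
z(X) = (34 + X)/X
((-1275/1642 - 1497/135) + z(37)) + 2081 = ((-1275/1642 - 1497/135) + (34 + 37)/37) + 2081 = ((-1275*1/1642 - 1497*1/135) + (1/37)*71) + 2081 = ((-1275/1642 - 499/45) + 71/37) + 2081 = (-876733/73890 + 71/37) + 2081 = -27192931/2733930 + 2081 = 5662115399/2733930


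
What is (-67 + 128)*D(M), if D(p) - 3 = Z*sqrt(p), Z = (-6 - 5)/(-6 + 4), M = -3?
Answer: 183 + 671*I*sqrt(3)/2 ≈ 183.0 + 581.1*I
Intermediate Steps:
Z = 11/2 (Z = -11/(-2) = -11*(-1/2) = 11/2 ≈ 5.5000)
D(p) = 3 + 11*sqrt(p)/2
(-67 + 128)*D(M) = (-67 + 128)*(3 + 11*sqrt(-3)/2) = 61*(3 + 11*(I*sqrt(3))/2) = 61*(3 + 11*I*sqrt(3)/2) = 183 + 671*I*sqrt(3)/2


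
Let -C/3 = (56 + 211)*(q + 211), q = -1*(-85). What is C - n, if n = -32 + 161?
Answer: -237225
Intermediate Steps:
q = 85
C = -237096 (C = -3*(56 + 211)*(85 + 211) = -801*296 = -3*79032 = -237096)
n = 129
C - n = -237096 - 1*129 = -237096 - 129 = -237225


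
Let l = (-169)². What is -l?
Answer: -28561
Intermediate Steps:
l = 28561
-l = -1*28561 = -28561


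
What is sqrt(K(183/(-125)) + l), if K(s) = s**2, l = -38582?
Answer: I*sqrt(602810261)/125 ≈ 196.42*I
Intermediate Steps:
sqrt(K(183/(-125)) + l) = sqrt((183/(-125))**2 - 38582) = sqrt((183*(-1/125))**2 - 38582) = sqrt((-183/125)**2 - 38582) = sqrt(33489/15625 - 38582) = sqrt(-602810261/15625) = I*sqrt(602810261)/125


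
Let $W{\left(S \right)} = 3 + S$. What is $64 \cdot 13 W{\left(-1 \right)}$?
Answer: $1664$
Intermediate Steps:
$64 \cdot 13 W{\left(-1 \right)} = 64 \cdot 13 \left(3 - 1\right) = 832 \cdot 2 = 1664$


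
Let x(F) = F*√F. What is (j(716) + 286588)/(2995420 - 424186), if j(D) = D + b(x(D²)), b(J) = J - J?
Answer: 47884/428539 ≈ 0.11174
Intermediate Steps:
x(F) = F^(3/2)
b(J) = 0
j(D) = D (j(D) = D + 0 = D)
(j(716) + 286588)/(2995420 - 424186) = (716 + 286588)/(2995420 - 424186) = 287304/2571234 = 287304*(1/2571234) = 47884/428539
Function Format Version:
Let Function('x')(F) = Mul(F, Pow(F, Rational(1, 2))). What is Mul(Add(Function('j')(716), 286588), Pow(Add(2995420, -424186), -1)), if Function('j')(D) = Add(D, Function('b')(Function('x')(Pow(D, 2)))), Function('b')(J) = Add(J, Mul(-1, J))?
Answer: Rational(47884, 428539) ≈ 0.11174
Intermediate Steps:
Function('x')(F) = Pow(F, Rational(3, 2))
Function('b')(J) = 0
Function('j')(D) = D (Function('j')(D) = Add(D, 0) = D)
Mul(Add(Function('j')(716), 286588), Pow(Add(2995420, -424186), -1)) = Mul(Add(716, 286588), Pow(Add(2995420, -424186), -1)) = Mul(287304, Pow(2571234, -1)) = Mul(287304, Rational(1, 2571234)) = Rational(47884, 428539)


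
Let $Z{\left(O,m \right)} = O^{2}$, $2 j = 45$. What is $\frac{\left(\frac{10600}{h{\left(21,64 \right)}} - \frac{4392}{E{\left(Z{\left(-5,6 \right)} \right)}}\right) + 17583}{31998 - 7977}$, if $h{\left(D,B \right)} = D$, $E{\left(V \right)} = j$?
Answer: $\frac{1878719}{2522205} \approx 0.74487$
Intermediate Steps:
$j = \frac{45}{2}$ ($j = \frac{1}{2} \cdot 45 = \frac{45}{2} \approx 22.5$)
$E{\left(V \right)} = \frac{45}{2}$
$\frac{\left(\frac{10600}{h{\left(21,64 \right)}} - \frac{4392}{E{\left(Z{\left(-5,6 \right)} \right)}}\right) + 17583}{31998 - 7977} = \frac{\left(\frac{10600}{21} - \frac{4392}{\frac{45}{2}}\right) + 17583}{31998 - 7977} = \frac{\left(10600 \cdot \frac{1}{21} - \frac{976}{5}\right) + 17583}{24021} = \left(\left(\frac{10600}{21} - \frac{976}{5}\right) + 17583\right) \frac{1}{24021} = \left(\frac{32504}{105} + 17583\right) \frac{1}{24021} = \frac{1878719}{105} \cdot \frac{1}{24021} = \frac{1878719}{2522205}$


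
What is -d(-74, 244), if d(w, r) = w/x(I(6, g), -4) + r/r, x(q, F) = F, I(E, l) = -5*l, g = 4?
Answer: -39/2 ≈ -19.500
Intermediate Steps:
d(w, r) = 1 - w/4 (d(w, r) = w/(-4) + r/r = w*(-¼) + 1 = -w/4 + 1 = 1 - w/4)
-d(-74, 244) = -(1 - ¼*(-74)) = -(1 + 37/2) = -1*39/2 = -39/2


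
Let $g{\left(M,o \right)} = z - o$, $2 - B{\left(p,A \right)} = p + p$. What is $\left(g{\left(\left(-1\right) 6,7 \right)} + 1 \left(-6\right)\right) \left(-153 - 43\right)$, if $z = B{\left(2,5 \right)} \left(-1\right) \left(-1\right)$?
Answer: $2940$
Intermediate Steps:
$B{\left(p,A \right)} = 2 - 2 p$ ($B{\left(p,A \right)} = 2 - \left(p + p\right) = 2 - 2 p$)
$z = -2$ ($z = \left(2 - 4\right) \left(-1\right) \left(-1\right) = \left(-2\right) \left(-1\right) \left(-1\right) = 2 \left(-1\right) = -2$)
$g{\left(M,o \right)} = -2 - o$
$\left(g{\left(\left(-1\right) 6,7 \right)} + 1 \left(-6\right)\right) \left(-153 - 43\right) = \left(\left(-2 - 7\right) + 1 \left(-6\right)\right) \left(-153 - 43\right) = \left(\left(-2 - 7\right) - 6\right) \left(-196\right) = \left(-9 - 6\right) \left(-196\right) = \left(-15\right) \left(-196\right) = 2940$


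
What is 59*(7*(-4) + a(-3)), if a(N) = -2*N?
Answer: -1298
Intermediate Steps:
59*(7*(-4) + a(-3)) = 59*(7*(-4) - 2*(-3)) = 59*(-28 + 6) = 59*(-22) = -1298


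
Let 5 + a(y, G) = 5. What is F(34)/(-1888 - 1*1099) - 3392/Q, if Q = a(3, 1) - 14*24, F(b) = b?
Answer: 632530/62727 ≈ 10.084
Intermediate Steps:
a(y, G) = 0 (a(y, G) = -5 + 5 = 0)
Q = -336 (Q = 0 - 14*24 = 0 - 336 = -336)
F(34)/(-1888 - 1*1099) - 3392/Q = 34/(-1888 - 1*1099) - 3392/(-336) = 34/(-1888 - 1099) - 3392*(-1/336) = 34/(-2987) + 212/21 = 34*(-1/2987) + 212/21 = -34/2987 + 212/21 = 632530/62727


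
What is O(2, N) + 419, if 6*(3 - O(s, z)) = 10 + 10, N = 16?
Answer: 1256/3 ≈ 418.67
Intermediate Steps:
O(s, z) = -⅓ (O(s, z) = 3 - (10 + 10)/6 = 3 - ⅙*20 = 3 - 10/3 = -⅓)
O(2, N) + 419 = -⅓ + 419 = 1256/3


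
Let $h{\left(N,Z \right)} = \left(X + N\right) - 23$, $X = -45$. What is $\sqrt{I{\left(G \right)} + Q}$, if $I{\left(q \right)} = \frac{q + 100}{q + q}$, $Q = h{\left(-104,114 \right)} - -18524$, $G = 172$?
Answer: $\frac{\sqrt{33934310}}{43} \approx 135.47$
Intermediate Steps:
$h{\left(N,Z \right)} = -68 + N$ ($h{\left(N,Z \right)} = \left(-45 + N\right) - 23 = -68 + N$)
$Q = 18352$ ($Q = \left(-68 - 104\right) - -18524 = -172 + 18524 = 18352$)
$I{\left(q \right)} = \frac{100 + q}{2 q}$
$\sqrt{I{\left(G \right)} + Q} = \sqrt{\frac{100 + 172}{2 \cdot 172} + 18352} = \sqrt{\frac{1}{2} \cdot \frac{1}{172} \cdot 272 + 18352} = \sqrt{\frac{34}{43} + 18352} = \sqrt{\frac{789170}{43}} = \frac{\sqrt{33934310}}{43}$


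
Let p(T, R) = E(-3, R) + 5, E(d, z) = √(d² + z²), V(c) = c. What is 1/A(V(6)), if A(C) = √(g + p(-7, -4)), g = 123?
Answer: √133/133 ≈ 0.086711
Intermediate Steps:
p(T, R) = 5 + √(9 + R²) (p(T, R) = √((-3)² + R²) + 5 = √(9 + R²) + 5 = 5 + √(9 + R²))
A(C) = √133 (A(C) = √(123 + (5 + √(9 + (-4)²))) = √(123 + (5 + √(9 + 16))) = √(123 + (5 + √25)) = √(123 + (5 + 5)) = √(123 + 10) = √133)
1/A(V(6)) = 1/(√133) = √133/133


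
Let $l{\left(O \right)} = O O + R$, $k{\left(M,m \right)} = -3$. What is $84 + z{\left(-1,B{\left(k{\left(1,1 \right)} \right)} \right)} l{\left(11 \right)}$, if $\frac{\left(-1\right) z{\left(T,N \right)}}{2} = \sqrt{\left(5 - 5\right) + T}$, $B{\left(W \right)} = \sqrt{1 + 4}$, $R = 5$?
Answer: $84 - 252 i \approx 84.0 - 252.0 i$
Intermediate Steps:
$B{\left(W \right)} = \sqrt{5}$
$l{\left(O \right)} = 5 + O^{2}$ ($l{\left(O \right)} = O O + 5 = O^{2} + 5 = 5 + O^{2}$)
$z{\left(T,N \right)} = - 2 \sqrt{T}$ ($z{\left(T,N \right)} = - 2 \sqrt{\left(5 - 5\right) + T} = - 2 \sqrt{0 + T} = - 2 \sqrt{T}$)
$84 + z{\left(-1,B{\left(k{\left(1,1 \right)} \right)} \right)} l{\left(11 \right)} = 84 + - 2 \sqrt{-1} \left(5 + 11^{2}\right) = 84 + - 2 i \left(5 + 121\right) = 84 + - 2 i 126 = 84 - 252 i$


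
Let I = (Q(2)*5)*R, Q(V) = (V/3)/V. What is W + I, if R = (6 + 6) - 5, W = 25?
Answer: 110/3 ≈ 36.667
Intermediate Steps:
Q(V) = ⅓ (Q(V) = (V*(⅓))/V = (V/3)/V = ⅓)
R = 7 (R = 12 - 5 = 7)
I = 35/3 (I = ((⅓)*5)*7 = (5/3)*7 = 35/3 ≈ 11.667)
W + I = 25 + 35/3 = 110/3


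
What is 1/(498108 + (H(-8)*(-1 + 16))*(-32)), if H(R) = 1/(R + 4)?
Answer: 1/498228 ≈ 2.0071e-6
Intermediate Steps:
H(R) = 1/(4 + R)
1/(498108 + (H(-8)*(-1 + 16))*(-32)) = 1/(498108 + ((-1 + 16)/(4 - 8))*(-32)) = 1/(498108 + (15/(-4))*(-32)) = 1/(498108 - ¼*15*(-32)) = 1/(498108 - 15/4*(-32)) = 1/(498108 + 120) = 1/498228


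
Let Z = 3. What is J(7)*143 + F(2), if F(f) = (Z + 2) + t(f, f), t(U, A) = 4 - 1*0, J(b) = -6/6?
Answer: -134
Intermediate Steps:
J(b) = -1 (J(b) = -6*⅙ = -1)
t(U, A) = 4 (t(U, A) = 4 + 0 = 4)
F(f) = 9 (F(f) = (3 + 2) + 4 = 5 + 4 = 9)
J(7)*143 + F(2) = -1*143 + 9 = -143 + 9 = -134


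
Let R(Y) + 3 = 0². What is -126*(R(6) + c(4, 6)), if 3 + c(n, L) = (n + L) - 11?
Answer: 882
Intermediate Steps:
R(Y) = -3 (R(Y) = -3 + 0² = -3 + 0 = -3)
c(n, L) = -14 + L + n (c(n, L) = -3 + ((n + L) - 11) = -3 + ((L + n) - 11) = -3 + (-11 + L + n) = -14 + L + n)
-126*(R(6) + c(4, 6)) = -126*(-3 + (-14 + 6 + 4)) = -126*(-3 - 4) = -126*(-7) = 882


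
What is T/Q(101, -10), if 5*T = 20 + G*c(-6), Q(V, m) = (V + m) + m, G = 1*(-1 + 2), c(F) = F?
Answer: 14/405 ≈ 0.034568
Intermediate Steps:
G = 1 (G = 1*1 = 1)
Q(V, m) = V + 2*m
T = 14/5 (T = (20 + 1*(-6))/5 = (20 - 6)/5 = (⅕)*14 = 14/5 ≈ 2.8000)
T/Q(101, -10) = 14/(5*(101 + 2*(-10))) = 14/(5*(101 - 20)) = (14/5)/81 = (14/5)*(1/81) = 14/405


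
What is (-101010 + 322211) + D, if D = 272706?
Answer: 493907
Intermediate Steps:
(-101010 + 322211) + D = (-101010 + 322211) + 272706 = 221201 + 272706 = 493907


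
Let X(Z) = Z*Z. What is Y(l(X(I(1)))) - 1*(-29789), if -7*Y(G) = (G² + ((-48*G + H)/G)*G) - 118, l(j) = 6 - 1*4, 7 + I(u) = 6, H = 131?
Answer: 208602/7 ≈ 29800.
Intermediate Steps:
I(u) = -1 (I(u) = -7 + 6 = -1)
X(Z) = Z²
l(j) = 2 (l(j) = 6 - 4 = 2)
Y(G) = -13/7 - G²/7 + 48*G/7 (Y(G) = -((G² + ((-48*G + 131)/G)*G) - 118)/7 = -((G² + ((131 - 48*G)/G)*G) - 118)/7 = -((G² + (131 - 48*G)) - 118)/7 = -((131 + G² - 48*G) - 118)/7 = -(13 + G² - 48*G)/7 = -13/7 - G²/7 + 48*G/7)
Y(l(X(I(1)))) - 1*(-29789) = (-13/7 - ⅐*2² + (48/7)*2) - 1*(-29789) = (-13/7 - ⅐*4 + 96/7) + 29789 = (-13/7 - 4/7 + 96/7) + 29789 = 79/7 + 29789 = 208602/7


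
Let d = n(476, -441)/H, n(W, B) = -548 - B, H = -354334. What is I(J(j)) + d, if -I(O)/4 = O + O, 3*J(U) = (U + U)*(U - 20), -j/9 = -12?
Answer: -17960481685/354334 ≈ -50688.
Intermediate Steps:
j = 108 (j = -9*(-12) = 108)
J(U) = 2*U*(-20 + U)/3 (J(U) = ((U + U)*(U - 20))/3 = ((2*U)*(-20 + U))/3 = (2*U*(-20 + U))/3 = 2*U*(-20 + U)/3)
I(O) = -8*O (I(O) = -4*(O + O) = -8*O)
d = 107/354334 (d = (-548 - 1*(-441))/(-354334) = (-548 + 441)*(-1/354334) = -107*(-1/354334) = 107/354334 ≈ 0.00030197)
I(J(j)) + d = -16*108*(-20 + 108)/3 + 107/354334 = -16*108*88/3 + 107/354334 = -8*6336 + 107/354334 = -50688 + 107/354334 = -17960481685/354334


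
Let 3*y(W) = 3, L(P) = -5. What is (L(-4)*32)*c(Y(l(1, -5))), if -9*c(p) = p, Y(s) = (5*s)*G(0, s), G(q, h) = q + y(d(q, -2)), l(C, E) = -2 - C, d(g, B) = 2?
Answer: -800/3 ≈ -266.67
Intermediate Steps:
y(W) = 1 (y(W) = (⅓)*3 = 1)
G(q, h) = 1 + q (G(q, h) = q + 1 = 1 + q)
Y(s) = 5*s (Y(s) = (5*s)*(1 + 0) = (5*s)*1 = 5*s)
c(p) = -p/9
(L(-4)*32)*c(Y(l(1, -5))) = (-5*32)*(-5*(-2 - 1*1)/9) = -(-160)*5*(-2 - 1)/9 = -(-160)*5*(-3)/9 = -(-160)*(-15)/9 = -160*5/3 = -800/3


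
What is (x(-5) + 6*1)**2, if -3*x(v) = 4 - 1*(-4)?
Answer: 100/9 ≈ 11.111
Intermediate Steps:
x(v) = -8/3 (x(v) = -(4 - 1*(-4))/3 = -(4 + 4)/3 = -1/3*8 = -8/3)
(x(-5) + 6*1)**2 = (-8/3 + 6*1)**2 = (-8/3 + 6)**2 = (10/3)**2 = 100/9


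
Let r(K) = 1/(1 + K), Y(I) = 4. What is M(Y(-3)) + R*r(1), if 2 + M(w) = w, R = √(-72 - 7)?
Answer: 2 + I*√79/2 ≈ 2.0 + 4.4441*I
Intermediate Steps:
R = I*√79 (R = √(-79) = I*√79 ≈ 8.8882*I)
M(w) = -2 + w
M(Y(-3)) + R*r(1) = (-2 + 4) + (I*√79)/(1 + 1) = 2 + (I*√79)/2 = 2 + (I*√79)*(½) = 2 + I*√79/2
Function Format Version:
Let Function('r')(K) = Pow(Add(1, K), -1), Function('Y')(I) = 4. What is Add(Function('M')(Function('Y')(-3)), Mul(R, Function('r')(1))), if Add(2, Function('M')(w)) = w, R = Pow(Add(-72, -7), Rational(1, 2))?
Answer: Add(2, Mul(Rational(1, 2), I, Pow(79, Rational(1, 2)))) ≈ Add(2.0000, Mul(4.4441, I))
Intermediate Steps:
R = Mul(I, Pow(79, Rational(1, 2))) (R = Pow(-79, Rational(1, 2)) = Mul(I, Pow(79, Rational(1, 2))) ≈ Mul(8.8882, I))
Function('M')(w) = Add(-2, w)
Add(Function('M')(Function('Y')(-3)), Mul(R, Function('r')(1))) = Add(Add(-2, 4), Mul(Mul(I, Pow(79, Rational(1, 2))), Pow(Add(1, 1), -1))) = Add(2, Mul(Mul(I, Pow(79, Rational(1, 2))), Pow(2, -1))) = Add(2, Mul(Mul(I, Pow(79, Rational(1, 2))), Rational(1, 2))) = Add(2, Mul(Rational(1, 2), I, Pow(79, Rational(1, 2))))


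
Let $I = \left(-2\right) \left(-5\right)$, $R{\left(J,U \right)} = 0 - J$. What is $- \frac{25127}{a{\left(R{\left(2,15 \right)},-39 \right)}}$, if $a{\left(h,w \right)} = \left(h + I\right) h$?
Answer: $\frac{25127}{16} \approx 1570.4$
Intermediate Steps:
$R{\left(J,U \right)} = - J$
$I = 10$
$a{\left(h,w \right)} = h \left(10 + h\right)$ ($a{\left(h,w \right)} = \left(h + 10\right) h = \left(10 + h\right) h = h \left(10 + h\right)$)
$- \frac{25127}{a{\left(R{\left(2,15 \right)},-39 \right)}} = - \frac{25127}{\left(-1\right) 2 \left(10 - 2\right)} = - \frac{25127}{\left(-2\right) \left(10 - 2\right)} = - \frac{25127}{\left(-2\right) 8} = - \frac{25127}{-16} = \left(-25127\right) \left(- \frac{1}{16}\right) = \frac{25127}{16}$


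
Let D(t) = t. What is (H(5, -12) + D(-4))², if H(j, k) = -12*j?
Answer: 4096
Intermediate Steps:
(H(5, -12) + D(-4))² = (-12*5 - 4)² = (-60 - 4)² = (-64)² = 4096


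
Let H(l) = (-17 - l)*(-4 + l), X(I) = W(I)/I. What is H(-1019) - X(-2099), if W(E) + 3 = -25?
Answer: -2151571582/2099 ≈ -1.0250e+6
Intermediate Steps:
W(E) = -28 (W(E) = -3 - 25 = -28)
X(I) = -28/I
H(-1019) - X(-2099) = (68 - 1*(-1019)² - 13*(-1019)) - (-28)/(-2099) = (68 - 1*1038361 + 13247) - (-28)*(-1)/2099 = (68 - 1038361 + 13247) - 1*28/2099 = -1025046 - 28/2099 = -2151571582/2099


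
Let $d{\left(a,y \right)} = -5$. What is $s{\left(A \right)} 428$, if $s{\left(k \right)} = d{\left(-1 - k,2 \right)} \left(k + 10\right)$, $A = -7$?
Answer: $-6420$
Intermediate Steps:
$s{\left(k \right)} = -50 - 5 k$ ($s{\left(k \right)} = - 5 \left(k + 10\right) = - 5 \left(10 + k\right) = -50 - 5 k$)
$s{\left(A \right)} 428 = \left(-50 - -35\right) 428 = \left(-50 + 35\right) 428 = \left(-15\right) 428 = -6420$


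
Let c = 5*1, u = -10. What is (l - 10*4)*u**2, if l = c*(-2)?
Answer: -5000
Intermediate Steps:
c = 5
l = -10 (l = 5*(-2) = -10)
(l - 10*4)*u**2 = (-10 - 10*4)*(-10)**2 = (-10 - 40)*100 = -50*100 = -5000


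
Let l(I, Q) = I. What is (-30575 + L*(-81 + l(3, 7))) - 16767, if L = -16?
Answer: -46094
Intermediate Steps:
(-30575 + L*(-81 + l(3, 7))) - 16767 = (-30575 - 16*(-81 + 3)) - 16767 = (-30575 - 16*(-78)) - 16767 = (-30575 + 1248) - 16767 = -29327 - 16767 = -46094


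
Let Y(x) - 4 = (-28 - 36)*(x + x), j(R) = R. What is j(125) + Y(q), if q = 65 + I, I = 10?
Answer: -9471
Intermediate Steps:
q = 75 (q = 65 + 10 = 75)
Y(x) = 4 - 128*x (Y(x) = 4 + (-28 - 36)*(x + x) = 4 - 128*x)
j(125) + Y(q) = 125 + (4 - 128*75) = 125 + (4 - 9600) = 125 - 9596 = -9471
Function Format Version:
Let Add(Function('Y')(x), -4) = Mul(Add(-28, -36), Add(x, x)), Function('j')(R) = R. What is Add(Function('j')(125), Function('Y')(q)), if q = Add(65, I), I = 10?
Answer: -9471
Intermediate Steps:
q = 75 (q = Add(65, 10) = 75)
Function('Y')(x) = Add(4, Mul(-128, x)) (Function('Y')(x) = Add(4, Mul(Add(-28, -36), Add(x, x))) = Add(4, Mul(-64, Mul(2, x))) = Add(4, Mul(-128, x)))
Add(Function('j')(125), Function('Y')(q)) = Add(125, Add(4, Mul(-128, 75))) = Add(125, Add(4, -9600)) = Add(125, -9596) = -9471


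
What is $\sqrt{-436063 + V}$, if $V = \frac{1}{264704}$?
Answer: $\frac{i \sqrt{119352159442934}}{16544} \approx 660.35 i$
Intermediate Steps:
$V = \frac{1}{264704} \approx 3.7778 \cdot 10^{-6}$
$\sqrt{-436063 + V} = \sqrt{-436063 + \frac{1}{264704}} = \sqrt{- \frac{115427620351}{264704}} = \frac{i \sqrt{119352159442934}}{16544}$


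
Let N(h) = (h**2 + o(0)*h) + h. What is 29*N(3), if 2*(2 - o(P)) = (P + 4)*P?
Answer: 522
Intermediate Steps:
o(P) = 2 - P*(4 + P)/2 (o(P) = 2 - (P + 4)*P/2 = 2 - (4 + P)*P/2 = 2 - P*(4 + P)/2)
N(h) = h**2 + 3*h (N(h) = (h**2 + (2 - 2*0 - 1/2*0**2)*h) + h = (h**2 + (2 + 0 - 1/2*0)*h) + h = (h**2 + (2 + 0 + 0)*h) + h = (h**2 + 2*h) + h = h**2 + 3*h)
29*N(3) = 29*(3*(3 + 3)) = 29*(3*6) = 29*18 = 522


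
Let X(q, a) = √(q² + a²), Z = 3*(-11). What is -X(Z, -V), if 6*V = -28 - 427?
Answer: -√246229/6 ≈ -82.702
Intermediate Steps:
V = -455/6 (V = (-28 - 427)/6 = (⅙)*(-455) = -455/6 ≈ -75.833)
Z = -33
X(q, a) = √(a² + q²)
-X(Z, -V) = -√((-1*(-455/6))² + (-33)²) = -√((455/6)² + 1089) = -√(207025/36 + 1089) = -√(246229/36) = -√246229/6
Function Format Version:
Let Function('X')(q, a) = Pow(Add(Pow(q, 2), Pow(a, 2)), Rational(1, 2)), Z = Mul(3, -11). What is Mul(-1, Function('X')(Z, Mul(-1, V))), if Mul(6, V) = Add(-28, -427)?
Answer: Mul(Rational(-1, 6), Pow(246229, Rational(1, 2))) ≈ -82.702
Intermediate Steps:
V = Rational(-455, 6) (V = Mul(Rational(1, 6), Add(-28, -427)) = Mul(Rational(1, 6), -455) = Rational(-455, 6) ≈ -75.833)
Z = -33
Function('X')(q, a) = Pow(Add(Pow(a, 2), Pow(q, 2)), Rational(1, 2))
Mul(-1, Function('X')(Z, Mul(-1, V))) = Mul(-1, Pow(Add(Pow(Mul(-1, Rational(-455, 6)), 2), Pow(-33, 2)), Rational(1, 2))) = Mul(-1, Pow(Add(Pow(Rational(455, 6), 2), 1089), Rational(1, 2))) = Mul(-1, Pow(Add(Rational(207025, 36), 1089), Rational(1, 2))) = Mul(-1, Pow(Rational(246229, 36), Rational(1, 2))) = Mul(-1, Mul(Rational(1, 6), Pow(246229, Rational(1, 2)))) = Mul(Rational(-1, 6), Pow(246229, Rational(1, 2)))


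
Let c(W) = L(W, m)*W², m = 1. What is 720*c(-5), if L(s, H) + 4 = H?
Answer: -54000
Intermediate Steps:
L(s, H) = -4 + H
c(W) = -3*W² (c(W) = (-4 + 1)*W² = -3*W²)
720*c(-5) = 720*(-3*(-5)²) = 720*(-3*25) = 720*(-75) = -54000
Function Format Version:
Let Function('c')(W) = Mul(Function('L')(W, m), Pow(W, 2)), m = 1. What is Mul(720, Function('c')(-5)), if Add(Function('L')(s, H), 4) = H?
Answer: -54000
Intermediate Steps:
Function('L')(s, H) = Add(-4, H)
Function('c')(W) = Mul(-3, Pow(W, 2)) (Function('c')(W) = Mul(Add(-4, 1), Pow(W, 2)) = Mul(-3, Pow(W, 2)))
Mul(720, Function('c')(-5)) = Mul(720, Mul(-3, Pow(-5, 2))) = Mul(720, Mul(-3, 25)) = Mul(720, -75) = -54000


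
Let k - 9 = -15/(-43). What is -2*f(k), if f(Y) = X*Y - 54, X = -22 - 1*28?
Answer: 44844/43 ≈ 1042.9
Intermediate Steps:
k = 402/43 (k = 9 - 15/(-43) = 9 - 15*(-1/43) = 9 + 15/43 = 402/43 ≈ 9.3488)
X = -50 (X = -22 - 28 = -50)
f(Y) = -54 - 50*Y (f(Y) = -50*Y - 54 = -54 - 50*Y)
-2*f(k) = -2*(-54 - 50*402/43) = -2*(-54 - 20100/43) = -2*(-22422/43) = 44844/43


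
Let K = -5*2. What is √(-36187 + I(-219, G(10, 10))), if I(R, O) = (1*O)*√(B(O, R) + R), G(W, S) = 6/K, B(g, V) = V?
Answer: √(-904675 - 15*I*√438)/5 ≈ 0.033005 - 190.23*I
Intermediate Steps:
K = -10
G(W, S) = -⅗ (G(W, S) = 6/(-10) = 6*(-⅒) = -⅗)
I(R, O) = O*√2*√R (I(R, O) = (1*O)*√(R + R) = O*√(2*R) = O*(√2*√R) = O*√2*√R)
√(-36187 + I(-219, G(10, 10))) = √(-36187 - 3*√2*√(-219)/5) = √(-36187 - 3*√2*I*√219/5) = √(-36187 - 3*I*√438/5)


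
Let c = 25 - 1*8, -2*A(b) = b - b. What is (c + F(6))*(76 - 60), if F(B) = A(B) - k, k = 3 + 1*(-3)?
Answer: 272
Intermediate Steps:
A(b) = 0 (A(b) = -(b - b)/2 = -1/2*0 = 0)
k = 0 (k = 3 - 3 = 0)
c = 17 (c = 25 - 8 = 17)
F(B) = 0 (F(B) = 0 - 1*0 = 0 + 0 = 0)
(c + F(6))*(76 - 60) = (17 + 0)*(76 - 60) = 17*16 = 272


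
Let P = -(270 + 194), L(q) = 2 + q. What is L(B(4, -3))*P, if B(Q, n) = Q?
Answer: -2784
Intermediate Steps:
P = -464 (P = -1*464 = -464)
L(B(4, -3))*P = (2 + 4)*(-464) = 6*(-464) = -2784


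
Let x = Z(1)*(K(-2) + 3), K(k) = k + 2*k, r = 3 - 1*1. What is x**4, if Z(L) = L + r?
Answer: 6561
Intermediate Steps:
r = 2 (r = 3 - 1 = 2)
Z(L) = 2 + L (Z(L) = L + 2 = 2 + L)
K(k) = 3*k
x = -9 (x = (2 + 1)*(3*(-2) + 3) = 3*(-6 + 3) = 3*(-3) = -9)
x**4 = (-9)**4 = 6561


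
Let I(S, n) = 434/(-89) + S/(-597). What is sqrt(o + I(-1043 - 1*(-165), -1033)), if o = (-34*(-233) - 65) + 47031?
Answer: 2*sqrt(38736389800671)/53133 ≈ 234.27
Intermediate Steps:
I(S, n) = -434/89 - S/597 (I(S, n) = 434*(-1/89) + S*(-1/597) = -434/89 - S/597)
o = 54888 (o = (7922 - 65) + 47031 = 7857 + 47031 = 54888)
sqrt(o + I(-1043 - 1*(-165), -1033)) = sqrt(54888 + (-434/89 - (-1043 - 1*(-165))/597)) = sqrt(54888 + (-434/89 - (-1043 + 165)/597)) = sqrt(54888 + (-434/89 - 1/597*(-878))) = sqrt(54888 + (-434/89 + 878/597)) = sqrt(54888 - 180956/53133) = sqrt(2916183148/53133) = 2*sqrt(38736389800671)/53133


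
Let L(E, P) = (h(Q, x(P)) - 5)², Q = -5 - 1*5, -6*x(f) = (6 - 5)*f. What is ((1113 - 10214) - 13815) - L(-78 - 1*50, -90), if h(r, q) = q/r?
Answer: -91833/4 ≈ -22958.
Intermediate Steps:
x(f) = -f/6 (x(f) = -(6 - 5)*f/6 = -f/6)
Q = -10 (Q = -5 - 5 = -10)
L(E, P) = (-5 + P/60)² (L(E, P) = (-P/6/(-10) - 5)² = (-P/6*(-⅒) - 5)² = (P/60 - 5)² = (-5 + P/60)²)
((1113 - 10214) - 13815) - L(-78 - 1*50, -90) = ((1113 - 10214) - 13815) - (-300 - 90)²/3600 = (-9101 - 13815) - (-390)²/3600 = -22916 - 152100/3600 = -22916 - 1*169/4 = -22916 - 169/4 = -91833/4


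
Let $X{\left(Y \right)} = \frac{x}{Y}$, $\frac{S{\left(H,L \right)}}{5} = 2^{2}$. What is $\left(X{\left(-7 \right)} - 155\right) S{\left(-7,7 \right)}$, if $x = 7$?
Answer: $-3120$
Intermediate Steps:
$S{\left(H,L \right)} = 20$ ($S{\left(H,L \right)} = 5 \cdot 2^{2} = 5 \cdot 4 = 20$)
$X{\left(Y \right)} = \frac{7}{Y}$
$\left(X{\left(-7 \right)} - 155\right) S{\left(-7,7 \right)} = \left(\frac{7}{-7} - 155\right) 20 = \left(7 \left(- \frac{1}{7}\right) - 155\right) 20 = \left(-1 - 155\right) 20 = \left(-156\right) 20 = -3120$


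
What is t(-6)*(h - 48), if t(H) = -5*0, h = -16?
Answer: 0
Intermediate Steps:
t(H) = 0
t(-6)*(h - 48) = 0*(-16 - 48) = 0*(-64) = 0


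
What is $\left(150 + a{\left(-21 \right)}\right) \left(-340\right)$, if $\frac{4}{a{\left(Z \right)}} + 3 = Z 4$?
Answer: $- \frac{4435640}{87} \approx -50984.0$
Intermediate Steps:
$a{\left(Z \right)} = \frac{4}{-3 + 4 Z}$ ($a{\left(Z \right)} = \frac{4}{-3 + Z 4} = \frac{4}{-3 + 4 Z}$)
$\left(150 + a{\left(-21 \right)}\right) \left(-340\right) = \left(150 + \frac{4}{-3 + 4 \left(-21\right)}\right) \left(-340\right) = \left(150 + \frac{4}{-3 - 84}\right) \left(-340\right) = \left(150 + \frac{4}{-87}\right) \left(-340\right) = \left(150 + 4 \left(- \frac{1}{87}\right)\right) \left(-340\right) = \left(150 - \frac{4}{87}\right) \left(-340\right) = \frac{13046}{87} \left(-340\right) = - \frac{4435640}{87}$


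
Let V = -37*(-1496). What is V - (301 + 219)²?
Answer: -215048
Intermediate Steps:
V = 55352
V - (301 + 219)² = 55352 - (301 + 219)² = 55352 - 1*520² = 55352 - 1*270400 = 55352 - 270400 = -215048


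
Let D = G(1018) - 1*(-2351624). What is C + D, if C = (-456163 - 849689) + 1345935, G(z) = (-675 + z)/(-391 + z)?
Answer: 1499600632/627 ≈ 2.3917e+6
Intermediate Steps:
G(z) = (-675 + z)/(-391 + z)
D = 1474468591/627 (D = (-675 + 1018)/(-391 + 1018) - 1*(-2351624) = 343/627 + 2351624 = 1474468591/627 ≈ 2.3516e+6)
C = 40083 (C = -1305852 + 1345935 = 40083)
C + D = 40083 + 1474468591/627 = 1499600632/627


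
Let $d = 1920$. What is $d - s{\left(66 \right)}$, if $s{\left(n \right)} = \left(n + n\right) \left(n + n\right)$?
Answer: $-15504$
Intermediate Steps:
$s{\left(n \right)} = 4 n^{2}$ ($s{\left(n \right)} = 2 n 2 n = 4 n^{2}$)
$d - s{\left(66 \right)} = 1920 - 4 \cdot 66^{2} = 1920 - 4 \cdot 4356 = 1920 - 17424 = -15504$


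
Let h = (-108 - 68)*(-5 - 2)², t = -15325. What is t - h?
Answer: -6701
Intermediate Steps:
h = -8624 (h = -176*(-7)² = -176*49 = -8624)
t - h = -15325 - 1*(-8624) = -15325 + 8624 = -6701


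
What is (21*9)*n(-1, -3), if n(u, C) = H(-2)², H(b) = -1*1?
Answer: 189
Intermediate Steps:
H(b) = -1
n(u, C) = 1 (n(u, C) = (-1)² = 1)
(21*9)*n(-1, -3) = (21*9)*1 = 189*1 = 189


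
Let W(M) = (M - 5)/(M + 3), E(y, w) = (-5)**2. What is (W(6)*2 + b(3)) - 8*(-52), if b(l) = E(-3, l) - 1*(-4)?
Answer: 4007/9 ≈ 445.22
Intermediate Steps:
E(y, w) = 25
W(M) = (-5 + M)/(3 + M)
b(l) = 29 (b(l) = 25 - 1*(-4) = 25 + 4 = 29)
(W(6)*2 + b(3)) - 8*(-52) = (((-5 + 6)/(3 + 6))*2 + 29) - 8*(-52) = ((1/9)*2 + 29) + 416 = (2/9 + 29) + 416 = 263/9 + 416 = 4007/9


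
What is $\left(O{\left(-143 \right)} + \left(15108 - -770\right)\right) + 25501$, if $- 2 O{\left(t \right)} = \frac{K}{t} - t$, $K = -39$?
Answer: $\frac{454381}{11} \approx 41307.0$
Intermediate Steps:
$O{\left(t \right)} = \frac{t}{2} + \frac{39}{2 t}$ ($O{\left(t \right)} = - \frac{- \frac{39}{t} - t}{2} = - \frac{- t - \frac{39}{t}}{2} = \frac{t}{2} + \frac{39}{2 t}$)
$\left(O{\left(-143 \right)} + \left(15108 - -770\right)\right) + 25501 = \left(\frac{39 + \left(-143\right)^{2}}{2 \left(-143\right)} + \left(15108 - -770\right)\right) + 25501 = \left(\frac{1}{2} \left(- \frac{1}{143}\right) \left(39 + 20449\right) + \left(15108 + 770\right)\right) + 25501 = \left(\frac{1}{2} \left(- \frac{1}{143}\right) 20488 + 15878\right) + 25501 = \left(- \frac{788}{11} + 15878\right) + 25501 = \frac{173870}{11} + 25501 = \frac{454381}{11}$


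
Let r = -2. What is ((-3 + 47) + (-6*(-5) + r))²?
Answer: 5184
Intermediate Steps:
((-3 + 47) + (-6*(-5) + r))² = ((-3 + 47) + (-6*(-5) - 2))² = (44 + (30 - 2))² = (44 + 28)² = 72² = 5184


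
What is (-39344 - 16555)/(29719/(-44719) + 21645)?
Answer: -2499747381/967913036 ≈ -2.5826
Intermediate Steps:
(-39344 - 16555)/(29719/(-44719) + 21645) = -55899/(29719*(-1/44719) + 21645) = -55899/(-29719/44719 + 21645) = -55899/967913036/44719 = -55899*44719/967913036 = -2499747381/967913036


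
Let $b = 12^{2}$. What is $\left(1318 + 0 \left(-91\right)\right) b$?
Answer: $189792$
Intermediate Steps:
$b = 144$
$\left(1318 + 0 \left(-91\right)\right) b = \left(1318 + 0 \left(-91\right)\right) 144 = \left(1318 + 0\right) 144 = 1318 \cdot 144 = 189792$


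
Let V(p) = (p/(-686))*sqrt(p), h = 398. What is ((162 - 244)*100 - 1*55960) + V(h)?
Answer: -64160 - 199*sqrt(398)/343 ≈ -64172.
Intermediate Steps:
V(p) = -p**(3/2)/686 (V(p) = (p*(-1/686))*sqrt(p) = (-p/686)*sqrt(p) = -p**(3/2)/686)
((162 - 244)*100 - 1*55960) + V(h) = ((162 - 244)*100 - 1*55960) - 199*sqrt(398)/343 = (-82*100 - 55960) - 199*sqrt(398)/343 = (-8200 - 55960) - 199*sqrt(398)/343 = -64160 - 199*sqrt(398)/343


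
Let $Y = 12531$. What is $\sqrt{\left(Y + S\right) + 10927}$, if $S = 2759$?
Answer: $3 \sqrt{2913} \approx 161.92$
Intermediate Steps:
$\sqrt{\left(Y + S\right) + 10927} = \sqrt{\left(12531 + 2759\right) + 10927} = \sqrt{15290 + 10927} = \sqrt{26217} = 3 \sqrt{2913}$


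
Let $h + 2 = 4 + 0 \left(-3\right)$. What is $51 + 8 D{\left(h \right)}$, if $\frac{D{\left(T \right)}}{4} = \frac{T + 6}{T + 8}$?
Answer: $\frac{383}{5} \approx 76.6$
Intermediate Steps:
$h = 2$ ($h = -2 + \left(4 + 0 \left(-3\right)\right) = -2 + \left(4 + 0\right) = -2 + 4 = 2$)
$D{\left(T \right)} = \frac{4 \left(6 + T\right)}{8 + T}$ ($D{\left(T \right)} = 4 \frac{T + 6}{T + 8} = 4 \frac{6 + T}{8 + T} = \frac{4 \left(6 + T\right)}{8 + T}$)
$51 + 8 D{\left(h \right)} = 51 + 8 \frac{4 \left(6 + 2\right)}{8 + 2} = 51 + 8 \cdot 4 \cdot \frac{1}{10} \cdot 8 = 51 + 8 \cdot \frac{16}{5} = 51 + \frac{128}{5} = \frac{383}{5}$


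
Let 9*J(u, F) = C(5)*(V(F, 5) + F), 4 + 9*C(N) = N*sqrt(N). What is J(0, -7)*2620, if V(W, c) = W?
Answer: 146720/81 - 183400*sqrt(5)/81 ≈ -3251.5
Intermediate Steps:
C(N) = -4/9 + N**(3/2)/9 (C(N) = -4/9 + (N*sqrt(N))/9 = -4/9 + N**(3/2)/9)
J(u, F) = 2*F*(-4/9 + 5*sqrt(5)/9)/9 (J(u, F) = ((-4/9 + 5**(3/2)/9)*(F + F))/9 = ((-4/9 + (5*sqrt(5))/9)*(2*F))/9 = ((-4/9 + 5*sqrt(5)/9)*(2*F))/9 = (2*F*(-4/9 + 5*sqrt(5)/9))/9 = 2*F*(-4/9 + 5*sqrt(5)/9)/9)
J(0, -7)*2620 = ((2/81)*(-7)*(-4 + 5*sqrt(5)))*2620 = (56/81 - 70*sqrt(5)/81)*2620 = 146720/81 - 183400*sqrt(5)/81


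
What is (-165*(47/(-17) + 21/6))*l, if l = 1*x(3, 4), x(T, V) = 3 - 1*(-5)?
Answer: -16500/17 ≈ -970.59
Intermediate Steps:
x(T, V) = 8 (x(T, V) = 3 + 5 = 8)
l = 8 (l = 1*8 = 8)
(-165*(47/(-17) + 21/6))*l = -165*(47/(-17) + 21/6)*8 = -165*(47*(-1/17) + 21*(1/6))*8 = -165*(-47/17 + 7/2)*8 = -165*25/34*8 = -4125/34*8 = -16500/17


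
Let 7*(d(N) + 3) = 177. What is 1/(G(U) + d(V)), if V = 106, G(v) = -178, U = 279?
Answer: -7/1090 ≈ -0.0064220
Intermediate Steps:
d(N) = 156/7 (d(N) = -3 + (⅐)*177 = -3 + 177/7 = 156/7)
1/(G(U) + d(V)) = 1/(-178 + 156/7) = 1/(-1090/7) = -7/1090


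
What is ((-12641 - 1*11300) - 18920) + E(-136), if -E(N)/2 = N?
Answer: -42589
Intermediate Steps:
E(N) = -2*N
((-12641 - 1*11300) - 18920) + E(-136) = ((-12641 - 1*11300) - 18920) - 2*(-136) = ((-12641 - 11300) - 18920) + 272 = (-23941 - 18920) + 272 = -42861 + 272 = -42589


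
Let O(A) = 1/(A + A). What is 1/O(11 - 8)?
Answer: 6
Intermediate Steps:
O(A) = 1/(2*A)
1/O(11 - 8) = 1/(1/(2*(11 - 8))) = 1/((½)/3) = 1/((½)*(⅓)) = 1/(⅙) = 6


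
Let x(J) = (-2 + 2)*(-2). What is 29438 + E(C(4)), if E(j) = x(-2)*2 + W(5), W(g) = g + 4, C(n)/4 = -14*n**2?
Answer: 29447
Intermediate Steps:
C(n) = -56*n**2 (C(n) = 4*(-14*n**2) = -56*n**2)
x(J) = 0 (x(J) = 0*(-2) = 0)
W(g) = 4 + g
E(j) = 9 (E(j) = 0*2 + (4 + 5) = 0 + 9 = 9)
29438 + E(C(4)) = 29438 + 9 = 29447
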